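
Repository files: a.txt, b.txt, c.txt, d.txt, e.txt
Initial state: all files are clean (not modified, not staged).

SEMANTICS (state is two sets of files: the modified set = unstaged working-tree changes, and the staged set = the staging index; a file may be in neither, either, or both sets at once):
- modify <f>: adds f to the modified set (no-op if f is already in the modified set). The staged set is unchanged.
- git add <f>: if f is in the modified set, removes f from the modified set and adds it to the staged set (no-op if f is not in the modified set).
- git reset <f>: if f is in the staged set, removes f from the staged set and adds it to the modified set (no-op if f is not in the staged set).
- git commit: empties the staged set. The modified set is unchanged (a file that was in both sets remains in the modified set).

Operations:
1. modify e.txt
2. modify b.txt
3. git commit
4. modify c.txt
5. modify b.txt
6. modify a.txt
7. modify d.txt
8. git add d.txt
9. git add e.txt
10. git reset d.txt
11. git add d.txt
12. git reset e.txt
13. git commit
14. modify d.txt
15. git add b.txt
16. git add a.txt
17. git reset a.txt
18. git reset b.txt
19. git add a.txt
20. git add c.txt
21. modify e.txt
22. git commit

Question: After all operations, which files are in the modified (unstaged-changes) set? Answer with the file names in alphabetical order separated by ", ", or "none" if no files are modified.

Answer: b.txt, d.txt, e.txt

Derivation:
After op 1 (modify e.txt): modified={e.txt} staged={none}
After op 2 (modify b.txt): modified={b.txt, e.txt} staged={none}
After op 3 (git commit): modified={b.txt, e.txt} staged={none}
After op 4 (modify c.txt): modified={b.txt, c.txt, e.txt} staged={none}
After op 5 (modify b.txt): modified={b.txt, c.txt, e.txt} staged={none}
After op 6 (modify a.txt): modified={a.txt, b.txt, c.txt, e.txt} staged={none}
After op 7 (modify d.txt): modified={a.txt, b.txt, c.txt, d.txt, e.txt} staged={none}
After op 8 (git add d.txt): modified={a.txt, b.txt, c.txt, e.txt} staged={d.txt}
After op 9 (git add e.txt): modified={a.txt, b.txt, c.txt} staged={d.txt, e.txt}
After op 10 (git reset d.txt): modified={a.txt, b.txt, c.txt, d.txt} staged={e.txt}
After op 11 (git add d.txt): modified={a.txt, b.txt, c.txt} staged={d.txt, e.txt}
After op 12 (git reset e.txt): modified={a.txt, b.txt, c.txt, e.txt} staged={d.txt}
After op 13 (git commit): modified={a.txt, b.txt, c.txt, e.txt} staged={none}
After op 14 (modify d.txt): modified={a.txt, b.txt, c.txt, d.txt, e.txt} staged={none}
After op 15 (git add b.txt): modified={a.txt, c.txt, d.txt, e.txt} staged={b.txt}
After op 16 (git add a.txt): modified={c.txt, d.txt, e.txt} staged={a.txt, b.txt}
After op 17 (git reset a.txt): modified={a.txt, c.txt, d.txt, e.txt} staged={b.txt}
After op 18 (git reset b.txt): modified={a.txt, b.txt, c.txt, d.txt, e.txt} staged={none}
After op 19 (git add a.txt): modified={b.txt, c.txt, d.txt, e.txt} staged={a.txt}
After op 20 (git add c.txt): modified={b.txt, d.txt, e.txt} staged={a.txt, c.txt}
After op 21 (modify e.txt): modified={b.txt, d.txt, e.txt} staged={a.txt, c.txt}
After op 22 (git commit): modified={b.txt, d.txt, e.txt} staged={none}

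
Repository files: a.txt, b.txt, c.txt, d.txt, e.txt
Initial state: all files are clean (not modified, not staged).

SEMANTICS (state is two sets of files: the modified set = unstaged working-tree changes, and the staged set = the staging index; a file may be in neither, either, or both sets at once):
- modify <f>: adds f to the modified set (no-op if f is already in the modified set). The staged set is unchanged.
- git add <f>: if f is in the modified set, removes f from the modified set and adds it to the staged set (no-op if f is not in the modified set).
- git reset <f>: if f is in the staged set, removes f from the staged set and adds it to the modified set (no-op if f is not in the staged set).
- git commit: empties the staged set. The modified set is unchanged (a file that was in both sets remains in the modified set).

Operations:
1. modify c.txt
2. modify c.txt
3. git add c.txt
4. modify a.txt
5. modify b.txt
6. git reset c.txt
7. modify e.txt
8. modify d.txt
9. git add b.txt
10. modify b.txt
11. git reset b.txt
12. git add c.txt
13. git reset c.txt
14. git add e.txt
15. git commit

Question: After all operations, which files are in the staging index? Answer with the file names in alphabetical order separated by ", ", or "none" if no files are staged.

Answer: none

Derivation:
After op 1 (modify c.txt): modified={c.txt} staged={none}
After op 2 (modify c.txt): modified={c.txt} staged={none}
After op 3 (git add c.txt): modified={none} staged={c.txt}
After op 4 (modify a.txt): modified={a.txt} staged={c.txt}
After op 5 (modify b.txt): modified={a.txt, b.txt} staged={c.txt}
After op 6 (git reset c.txt): modified={a.txt, b.txt, c.txt} staged={none}
After op 7 (modify e.txt): modified={a.txt, b.txt, c.txt, e.txt} staged={none}
After op 8 (modify d.txt): modified={a.txt, b.txt, c.txt, d.txt, e.txt} staged={none}
After op 9 (git add b.txt): modified={a.txt, c.txt, d.txt, e.txt} staged={b.txt}
After op 10 (modify b.txt): modified={a.txt, b.txt, c.txt, d.txt, e.txt} staged={b.txt}
After op 11 (git reset b.txt): modified={a.txt, b.txt, c.txt, d.txt, e.txt} staged={none}
After op 12 (git add c.txt): modified={a.txt, b.txt, d.txt, e.txt} staged={c.txt}
After op 13 (git reset c.txt): modified={a.txt, b.txt, c.txt, d.txt, e.txt} staged={none}
After op 14 (git add e.txt): modified={a.txt, b.txt, c.txt, d.txt} staged={e.txt}
After op 15 (git commit): modified={a.txt, b.txt, c.txt, d.txt} staged={none}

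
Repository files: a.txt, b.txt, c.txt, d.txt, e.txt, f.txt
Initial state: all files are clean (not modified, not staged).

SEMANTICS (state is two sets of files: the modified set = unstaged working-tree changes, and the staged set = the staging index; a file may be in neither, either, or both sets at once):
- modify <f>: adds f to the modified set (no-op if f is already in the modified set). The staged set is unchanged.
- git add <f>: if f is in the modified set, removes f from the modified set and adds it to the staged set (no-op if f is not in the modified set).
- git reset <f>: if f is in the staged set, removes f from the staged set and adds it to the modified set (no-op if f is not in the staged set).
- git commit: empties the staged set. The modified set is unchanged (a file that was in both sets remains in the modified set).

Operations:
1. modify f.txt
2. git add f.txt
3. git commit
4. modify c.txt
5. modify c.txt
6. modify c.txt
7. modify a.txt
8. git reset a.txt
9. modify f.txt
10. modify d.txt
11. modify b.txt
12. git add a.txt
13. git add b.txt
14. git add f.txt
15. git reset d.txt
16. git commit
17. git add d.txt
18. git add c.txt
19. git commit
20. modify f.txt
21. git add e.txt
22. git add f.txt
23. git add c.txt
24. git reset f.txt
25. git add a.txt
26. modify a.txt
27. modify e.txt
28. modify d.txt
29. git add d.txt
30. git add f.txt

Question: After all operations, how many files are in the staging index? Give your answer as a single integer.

Answer: 2

Derivation:
After op 1 (modify f.txt): modified={f.txt} staged={none}
After op 2 (git add f.txt): modified={none} staged={f.txt}
After op 3 (git commit): modified={none} staged={none}
After op 4 (modify c.txt): modified={c.txt} staged={none}
After op 5 (modify c.txt): modified={c.txt} staged={none}
After op 6 (modify c.txt): modified={c.txt} staged={none}
After op 7 (modify a.txt): modified={a.txt, c.txt} staged={none}
After op 8 (git reset a.txt): modified={a.txt, c.txt} staged={none}
After op 9 (modify f.txt): modified={a.txt, c.txt, f.txt} staged={none}
After op 10 (modify d.txt): modified={a.txt, c.txt, d.txt, f.txt} staged={none}
After op 11 (modify b.txt): modified={a.txt, b.txt, c.txt, d.txt, f.txt} staged={none}
After op 12 (git add a.txt): modified={b.txt, c.txt, d.txt, f.txt} staged={a.txt}
After op 13 (git add b.txt): modified={c.txt, d.txt, f.txt} staged={a.txt, b.txt}
After op 14 (git add f.txt): modified={c.txt, d.txt} staged={a.txt, b.txt, f.txt}
After op 15 (git reset d.txt): modified={c.txt, d.txt} staged={a.txt, b.txt, f.txt}
After op 16 (git commit): modified={c.txt, d.txt} staged={none}
After op 17 (git add d.txt): modified={c.txt} staged={d.txt}
After op 18 (git add c.txt): modified={none} staged={c.txt, d.txt}
After op 19 (git commit): modified={none} staged={none}
After op 20 (modify f.txt): modified={f.txt} staged={none}
After op 21 (git add e.txt): modified={f.txt} staged={none}
After op 22 (git add f.txt): modified={none} staged={f.txt}
After op 23 (git add c.txt): modified={none} staged={f.txt}
After op 24 (git reset f.txt): modified={f.txt} staged={none}
After op 25 (git add a.txt): modified={f.txt} staged={none}
After op 26 (modify a.txt): modified={a.txt, f.txt} staged={none}
After op 27 (modify e.txt): modified={a.txt, e.txt, f.txt} staged={none}
After op 28 (modify d.txt): modified={a.txt, d.txt, e.txt, f.txt} staged={none}
After op 29 (git add d.txt): modified={a.txt, e.txt, f.txt} staged={d.txt}
After op 30 (git add f.txt): modified={a.txt, e.txt} staged={d.txt, f.txt}
Final staged set: {d.txt, f.txt} -> count=2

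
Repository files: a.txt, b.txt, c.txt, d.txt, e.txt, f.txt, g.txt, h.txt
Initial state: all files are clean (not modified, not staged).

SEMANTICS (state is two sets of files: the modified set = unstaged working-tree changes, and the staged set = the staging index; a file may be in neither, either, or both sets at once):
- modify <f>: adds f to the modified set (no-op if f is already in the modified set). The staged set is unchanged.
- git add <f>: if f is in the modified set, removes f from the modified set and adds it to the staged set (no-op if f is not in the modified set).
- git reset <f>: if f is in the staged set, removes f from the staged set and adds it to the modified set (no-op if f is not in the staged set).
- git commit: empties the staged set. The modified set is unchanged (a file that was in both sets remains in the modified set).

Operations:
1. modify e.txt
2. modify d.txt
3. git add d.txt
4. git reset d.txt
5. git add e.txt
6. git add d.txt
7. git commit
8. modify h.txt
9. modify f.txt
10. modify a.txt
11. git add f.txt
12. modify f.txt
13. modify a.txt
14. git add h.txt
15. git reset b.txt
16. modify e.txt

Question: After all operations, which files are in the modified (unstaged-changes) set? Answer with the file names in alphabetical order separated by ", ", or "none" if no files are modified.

Answer: a.txt, e.txt, f.txt

Derivation:
After op 1 (modify e.txt): modified={e.txt} staged={none}
After op 2 (modify d.txt): modified={d.txt, e.txt} staged={none}
After op 3 (git add d.txt): modified={e.txt} staged={d.txt}
After op 4 (git reset d.txt): modified={d.txt, e.txt} staged={none}
After op 5 (git add e.txt): modified={d.txt} staged={e.txt}
After op 6 (git add d.txt): modified={none} staged={d.txt, e.txt}
After op 7 (git commit): modified={none} staged={none}
After op 8 (modify h.txt): modified={h.txt} staged={none}
After op 9 (modify f.txt): modified={f.txt, h.txt} staged={none}
After op 10 (modify a.txt): modified={a.txt, f.txt, h.txt} staged={none}
After op 11 (git add f.txt): modified={a.txt, h.txt} staged={f.txt}
After op 12 (modify f.txt): modified={a.txt, f.txt, h.txt} staged={f.txt}
After op 13 (modify a.txt): modified={a.txt, f.txt, h.txt} staged={f.txt}
After op 14 (git add h.txt): modified={a.txt, f.txt} staged={f.txt, h.txt}
After op 15 (git reset b.txt): modified={a.txt, f.txt} staged={f.txt, h.txt}
After op 16 (modify e.txt): modified={a.txt, e.txt, f.txt} staged={f.txt, h.txt}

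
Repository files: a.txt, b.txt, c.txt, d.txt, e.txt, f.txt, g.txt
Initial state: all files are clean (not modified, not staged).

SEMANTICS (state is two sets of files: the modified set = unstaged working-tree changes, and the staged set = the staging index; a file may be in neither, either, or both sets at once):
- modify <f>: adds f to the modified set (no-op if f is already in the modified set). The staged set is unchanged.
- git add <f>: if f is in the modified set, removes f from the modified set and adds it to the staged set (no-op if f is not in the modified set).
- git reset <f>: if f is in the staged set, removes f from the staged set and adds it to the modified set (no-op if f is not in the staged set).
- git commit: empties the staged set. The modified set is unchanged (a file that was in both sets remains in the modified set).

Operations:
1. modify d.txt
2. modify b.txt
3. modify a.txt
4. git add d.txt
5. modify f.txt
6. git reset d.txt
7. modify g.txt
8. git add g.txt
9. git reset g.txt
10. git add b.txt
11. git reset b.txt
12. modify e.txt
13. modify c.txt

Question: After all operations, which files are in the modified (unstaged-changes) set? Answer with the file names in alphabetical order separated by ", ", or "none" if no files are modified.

After op 1 (modify d.txt): modified={d.txt} staged={none}
After op 2 (modify b.txt): modified={b.txt, d.txt} staged={none}
After op 3 (modify a.txt): modified={a.txt, b.txt, d.txt} staged={none}
After op 4 (git add d.txt): modified={a.txt, b.txt} staged={d.txt}
After op 5 (modify f.txt): modified={a.txt, b.txt, f.txt} staged={d.txt}
After op 6 (git reset d.txt): modified={a.txt, b.txt, d.txt, f.txt} staged={none}
After op 7 (modify g.txt): modified={a.txt, b.txt, d.txt, f.txt, g.txt} staged={none}
After op 8 (git add g.txt): modified={a.txt, b.txt, d.txt, f.txt} staged={g.txt}
After op 9 (git reset g.txt): modified={a.txt, b.txt, d.txt, f.txt, g.txt} staged={none}
After op 10 (git add b.txt): modified={a.txt, d.txt, f.txt, g.txt} staged={b.txt}
After op 11 (git reset b.txt): modified={a.txt, b.txt, d.txt, f.txt, g.txt} staged={none}
After op 12 (modify e.txt): modified={a.txt, b.txt, d.txt, e.txt, f.txt, g.txt} staged={none}
After op 13 (modify c.txt): modified={a.txt, b.txt, c.txt, d.txt, e.txt, f.txt, g.txt} staged={none}

Answer: a.txt, b.txt, c.txt, d.txt, e.txt, f.txt, g.txt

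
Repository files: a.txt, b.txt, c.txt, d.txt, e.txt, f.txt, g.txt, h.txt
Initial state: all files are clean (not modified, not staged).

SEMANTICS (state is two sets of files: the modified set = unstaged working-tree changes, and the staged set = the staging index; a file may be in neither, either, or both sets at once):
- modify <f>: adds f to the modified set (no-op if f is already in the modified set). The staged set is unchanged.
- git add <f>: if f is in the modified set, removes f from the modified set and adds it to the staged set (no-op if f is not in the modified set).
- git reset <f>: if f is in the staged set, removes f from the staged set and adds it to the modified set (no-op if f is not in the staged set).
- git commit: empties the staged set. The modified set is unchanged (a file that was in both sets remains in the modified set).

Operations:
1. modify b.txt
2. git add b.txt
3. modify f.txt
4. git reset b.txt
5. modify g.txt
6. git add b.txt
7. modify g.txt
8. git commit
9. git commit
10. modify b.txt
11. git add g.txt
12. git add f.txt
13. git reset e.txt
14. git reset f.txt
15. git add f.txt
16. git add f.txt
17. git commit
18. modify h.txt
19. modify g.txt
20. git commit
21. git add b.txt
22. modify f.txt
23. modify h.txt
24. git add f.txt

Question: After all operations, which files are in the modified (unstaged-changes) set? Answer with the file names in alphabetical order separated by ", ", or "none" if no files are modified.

Answer: g.txt, h.txt

Derivation:
After op 1 (modify b.txt): modified={b.txt} staged={none}
After op 2 (git add b.txt): modified={none} staged={b.txt}
After op 3 (modify f.txt): modified={f.txt} staged={b.txt}
After op 4 (git reset b.txt): modified={b.txt, f.txt} staged={none}
After op 5 (modify g.txt): modified={b.txt, f.txt, g.txt} staged={none}
After op 6 (git add b.txt): modified={f.txt, g.txt} staged={b.txt}
After op 7 (modify g.txt): modified={f.txt, g.txt} staged={b.txt}
After op 8 (git commit): modified={f.txt, g.txt} staged={none}
After op 9 (git commit): modified={f.txt, g.txt} staged={none}
After op 10 (modify b.txt): modified={b.txt, f.txt, g.txt} staged={none}
After op 11 (git add g.txt): modified={b.txt, f.txt} staged={g.txt}
After op 12 (git add f.txt): modified={b.txt} staged={f.txt, g.txt}
After op 13 (git reset e.txt): modified={b.txt} staged={f.txt, g.txt}
After op 14 (git reset f.txt): modified={b.txt, f.txt} staged={g.txt}
After op 15 (git add f.txt): modified={b.txt} staged={f.txt, g.txt}
After op 16 (git add f.txt): modified={b.txt} staged={f.txt, g.txt}
After op 17 (git commit): modified={b.txt} staged={none}
After op 18 (modify h.txt): modified={b.txt, h.txt} staged={none}
After op 19 (modify g.txt): modified={b.txt, g.txt, h.txt} staged={none}
After op 20 (git commit): modified={b.txt, g.txt, h.txt} staged={none}
After op 21 (git add b.txt): modified={g.txt, h.txt} staged={b.txt}
After op 22 (modify f.txt): modified={f.txt, g.txt, h.txt} staged={b.txt}
After op 23 (modify h.txt): modified={f.txt, g.txt, h.txt} staged={b.txt}
After op 24 (git add f.txt): modified={g.txt, h.txt} staged={b.txt, f.txt}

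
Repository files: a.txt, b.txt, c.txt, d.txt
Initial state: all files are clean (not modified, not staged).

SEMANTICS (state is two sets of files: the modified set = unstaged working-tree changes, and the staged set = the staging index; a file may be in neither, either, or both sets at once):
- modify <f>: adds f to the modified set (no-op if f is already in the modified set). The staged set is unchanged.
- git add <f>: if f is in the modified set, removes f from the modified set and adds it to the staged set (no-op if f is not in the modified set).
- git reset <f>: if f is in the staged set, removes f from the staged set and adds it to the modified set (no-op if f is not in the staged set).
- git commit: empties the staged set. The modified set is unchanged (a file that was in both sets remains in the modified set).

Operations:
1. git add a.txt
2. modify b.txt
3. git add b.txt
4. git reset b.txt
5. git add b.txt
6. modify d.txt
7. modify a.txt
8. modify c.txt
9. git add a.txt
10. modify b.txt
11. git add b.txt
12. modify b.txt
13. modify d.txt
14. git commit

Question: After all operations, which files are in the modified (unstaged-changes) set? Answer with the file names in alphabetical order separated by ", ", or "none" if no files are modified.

Answer: b.txt, c.txt, d.txt

Derivation:
After op 1 (git add a.txt): modified={none} staged={none}
After op 2 (modify b.txt): modified={b.txt} staged={none}
After op 3 (git add b.txt): modified={none} staged={b.txt}
After op 4 (git reset b.txt): modified={b.txt} staged={none}
After op 5 (git add b.txt): modified={none} staged={b.txt}
After op 6 (modify d.txt): modified={d.txt} staged={b.txt}
After op 7 (modify a.txt): modified={a.txt, d.txt} staged={b.txt}
After op 8 (modify c.txt): modified={a.txt, c.txt, d.txt} staged={b.txt}
After op 9 (git add a.txt): modified={c.txt, d.txt} staged={a.txt, b.txt}
After op 10 (modify b.txt): modified={b.txt, c.txt, d.txt} staged={a.txt, b.txt}
After op 11 (git add b.txt): modified={c.txt, d.txt} staged={a.txt, b.txt}
After op 12 (modify b.txt): modified={b.txt, c.txt, d.txt} staged={a.txt, b.txt}
After op 13 (modify d.txt): modified={b.txt, c.txt, d.txt} staged={a.txt, b.txt}
After op 14 (git commit): modified={b.txt, c.txt, d.txt} staged={none}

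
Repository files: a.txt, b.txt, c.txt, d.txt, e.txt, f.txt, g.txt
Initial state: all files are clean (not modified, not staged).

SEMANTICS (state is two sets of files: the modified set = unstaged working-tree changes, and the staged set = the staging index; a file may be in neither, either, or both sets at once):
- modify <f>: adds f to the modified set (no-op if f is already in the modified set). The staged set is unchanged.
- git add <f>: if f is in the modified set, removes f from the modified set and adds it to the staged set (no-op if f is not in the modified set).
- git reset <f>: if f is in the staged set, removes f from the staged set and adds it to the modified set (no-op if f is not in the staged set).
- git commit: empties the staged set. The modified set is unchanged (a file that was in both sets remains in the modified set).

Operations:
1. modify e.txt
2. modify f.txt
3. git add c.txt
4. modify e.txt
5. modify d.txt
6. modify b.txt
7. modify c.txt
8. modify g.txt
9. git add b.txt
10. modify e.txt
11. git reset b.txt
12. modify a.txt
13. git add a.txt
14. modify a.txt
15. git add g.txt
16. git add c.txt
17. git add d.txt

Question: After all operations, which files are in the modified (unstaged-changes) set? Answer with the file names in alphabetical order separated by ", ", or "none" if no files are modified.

After op 1 (modify e.txt): modified={e.txt} staged={none}
After op 2 (modify f.txt): modified={e.txt, f.txt} staged={none}
After op 3 (git add c.txt): modified={e.txt, f.txt} staged={none}
After op 4 (modify e.txt): modified={e.txt, f.txt} staged={none}
After op 5 (modify d.txt): modified={d.txt, e.txt, f.txt} staged={none}
After op 6 (modify b.txt): modified={b.txt, d.txt, e.txt, f.txt} staged={none}
After op 7 (modify c.txt): modified={b.txt, c.txt, d.txt, e.txt, f.txt} staged={none}
After op 8 (modify g.txt): modified={b.txt, c.txt, d.txt, e.txt, f.txt, g.txt} staged={none}
After op 9 (git add b.txt): modified={c.txt, d.txt, e.txt, f.txt, g.txt} staged={b.txt}
After op 10 (modify e.txt): modified={c.txt, d.txt, e.txt, f.txt, g.txt} staged={b.txt}
After op 11 (git reset b.txt): modified={b.txt, c.txt, d.txt, e.txt, f.txt, g.txt} staged={none}
After op 12 (modify a.txt): modified={a.txt, b.txt, c.txt, d.txt, e.txt, f.txt, g.txt} staged={none}
After op 13 (git add a.txt): modified={b.txt, c.txt, d.txt, e.txt, f.txt, g.txt} staged={a.txt}
After op 14 (modify a.txt): modified={a.txt, b.txt, c.txt, d.txt, e.txt, f.txt, g.txt} staged={a.txt}
After op 15 (git add g.txt): modified={a.txt, b.txt, c.txt, d.txt, e.txt, f.txt} staged={a.txt, g.txt}
After op 16 (git add c.txt): modified={a.txt, b.txt, d.txt, e.txt, f.txt} staged={a.txt, c.txt, g.txt}
After op 17 (git add d.txt): modified={a.txt, b.txt, e.txt, f.txt} staged={a.txt, c.txt, d.txt, g.txt}

Answer: a.txt, b.txt, e.txt, f.txt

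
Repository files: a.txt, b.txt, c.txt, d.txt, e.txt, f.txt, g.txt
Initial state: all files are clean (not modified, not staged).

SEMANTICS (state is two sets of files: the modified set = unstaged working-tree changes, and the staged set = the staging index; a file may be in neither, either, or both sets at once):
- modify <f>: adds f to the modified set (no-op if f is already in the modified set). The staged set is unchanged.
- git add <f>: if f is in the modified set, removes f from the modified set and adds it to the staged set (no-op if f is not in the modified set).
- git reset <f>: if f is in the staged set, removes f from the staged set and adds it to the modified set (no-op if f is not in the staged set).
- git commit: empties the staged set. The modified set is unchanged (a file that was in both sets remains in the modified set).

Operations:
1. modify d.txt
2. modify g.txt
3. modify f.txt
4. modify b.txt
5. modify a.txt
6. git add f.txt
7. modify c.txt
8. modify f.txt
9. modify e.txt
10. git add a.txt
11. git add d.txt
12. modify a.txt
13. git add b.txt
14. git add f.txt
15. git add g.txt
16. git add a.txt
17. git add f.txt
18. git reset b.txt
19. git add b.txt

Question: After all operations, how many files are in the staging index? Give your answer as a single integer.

After op 1 (modify d.txt): modified={d.txt} staged={none}
After op 2 (modify g.txt): modified={d.txt, g.txt} staged={none}
After op 3 (modify f.txt): modified={d.txt, f.txt, g.txt} staged={none}
After op 4 (modify b.txt): modified={b.txt, d.txt, f.txt, g.txt} staged={none}
After op 5 (modify a.txt): modified={a.txt, b.txt, d.txt, f.txt, g.txt} staged={none}
After op 6 (git add f.txt): modified={a.txt, b.txt, d.txt, g.txt} staged={f.txt}
After op 7 (modify c.txt): modified={a.txt, b.txt, c.txt, d.txt, g.txt} staged={f.txt}
After op 8 (modify f.txt): modified={a.txt, b.txt, c.txt, d.txt, f.txt, g.txt} staged={f.txt}
After op 9 (modify e.txt): modified={a.txt, b.txt, c.txt, d.txt, e.txt, f.txt, g.txt} staged={f.txt}
After op 10 (git add a.txt): modified={b.txt, c.txt, d.txt, e.txt, f.txt, g.txt} staged={a.txt, f.txt}
After op 11 (git add d.txt): modified={b.txt, c.txt, e.txt, f.txt, g.txt} staged={a.txt, d.txt, f.txt}
After op 12 (modify a.txt): modified={a.txt, b.txt, c.txt, e.txt, f.txt, g.txt} staged={a.txt, d.txt, f.txt}
After op 13 (git add b.txt): modified={a.txt, c.txt, e.txt, f.txt, g.txt} staged={a.txt, b.txt, d.txt, f.txt}
After op 14 (git add f.txt): modified={a.txt, c.txt, e.txt, g.txt} staged={a.txt, b.txt, d.txt, f.txt}
After op 15 (git add g.txt): modified={a.txt, c.txt, e.txt} staged={a.txt, b.txt, d.txt, f.txt, g.txt}
After op 16 (git add a.txt): modified={c.txt, e.txt} staged={a.txt, b.txt, d.txt, f.txt, g.txt}
After op 17 (git add f.txt): modified={c.txt, e.txt} staged={a.txt, b.txt, d.txt, f.txt, g.txt}
After op 18 (git reset b.txt): modified={b.txt, c.txt, e.txt} staged={a.txt, d.txt, f.txt, g.txt}
After op 19 (git add b.txt): modified={c.txt, e.txt} staged={a.txt, b.txt, d.txt, f.txt, g.txt}
Final staged set: {a.txt, b.txt, d.txt, f.txt, g.txt} -> count=5

Answer: 5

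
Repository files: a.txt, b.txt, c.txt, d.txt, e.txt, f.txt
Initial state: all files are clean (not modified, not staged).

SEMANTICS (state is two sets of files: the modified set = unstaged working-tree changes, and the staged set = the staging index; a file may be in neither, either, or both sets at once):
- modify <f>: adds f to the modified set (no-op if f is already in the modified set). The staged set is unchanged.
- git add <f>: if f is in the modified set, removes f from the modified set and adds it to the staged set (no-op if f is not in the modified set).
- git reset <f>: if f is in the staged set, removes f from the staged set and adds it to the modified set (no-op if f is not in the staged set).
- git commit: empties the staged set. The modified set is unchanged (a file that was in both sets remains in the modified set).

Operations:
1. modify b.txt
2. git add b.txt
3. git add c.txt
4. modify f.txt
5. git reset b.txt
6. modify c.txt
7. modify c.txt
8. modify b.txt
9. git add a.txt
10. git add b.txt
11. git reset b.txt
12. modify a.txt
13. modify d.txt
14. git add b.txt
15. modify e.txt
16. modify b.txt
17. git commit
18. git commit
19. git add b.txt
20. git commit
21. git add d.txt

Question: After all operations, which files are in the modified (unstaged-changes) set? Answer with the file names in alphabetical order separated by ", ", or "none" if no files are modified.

After op 1 (modify b.txt): modified={b.txt} staged={none}
After op 2 (git add b.txt): modified={none} staged={b.txt}
After op 3 (git add c.txt): modified={none} staged={b.txt}
After op 4 (modify f.txt): modified={f.txt} staged={b.txt}
After op 5 (git reset b.txt): modified={b.txt, f.txt} staged={none}
After op 6 (modify c.txt): modified={b.txt, c.txt, f.txt} staged={none}
After op 7 (modify c.txt): modified={b.txt, c.txt, f.txt} staged={none}
After op 8 (modify b.txt): modified={b.txt, c.txt, f.txt} staged={none}
After op 9 (git add a.txt): modified={b.txt, c.txt, f.txt} staged={none}
After op 10 (git add b.txt): modified={c.txt, f.txt} staged={b.txt}
After op 11 (git reset b.txt): modified={b.txt, c.txt, f.txt} staged={none}
After op 12 (modify a.txt): modified={a.txt, b.txt, c.txt, f.txt} staged={none}
After op 13 (modify d.txt): modified={a.txt, b.txt, c.txt, d.txt, f.txt} staged={none}
After op 14 (git add b.txt): modified={a.txt, c.txt, d.txt, f.txt} staged={b.txt}
After op 15 (modify e.txt): modified={a.txt, c.txt, d.txt, e.txt, f.txt} staged={b.txt}
After op 16 (modify b.txt): modified={a.txt, b.txt, c.txt, d.txt, e.txt, f.txt} staged={b.txt}
After op 17 (git commit): modified={a.txt, b.txt, c.txt, d.txt, e.txt, f.txt} staged={none}
After op 18 (git commit): modified={a.txt, b.txt, c.txt, d.txt, e.txt, f.txt} staged={none}
After op 19 (git add b.txt): modified={a.txt, c.txt, d.txt, e.txt, f.txt} staged={b.txt}
After op 20 (git commit): modified={a.txt, c.txt, d.txt, e.txt, f.txt} staged={none}
After op 21 (git add d.txt): modified={a.txt, c.txt, e.txt, f.txt} staged={d.txt}

Answer: a.txt, c.txt, e.txt, f.txt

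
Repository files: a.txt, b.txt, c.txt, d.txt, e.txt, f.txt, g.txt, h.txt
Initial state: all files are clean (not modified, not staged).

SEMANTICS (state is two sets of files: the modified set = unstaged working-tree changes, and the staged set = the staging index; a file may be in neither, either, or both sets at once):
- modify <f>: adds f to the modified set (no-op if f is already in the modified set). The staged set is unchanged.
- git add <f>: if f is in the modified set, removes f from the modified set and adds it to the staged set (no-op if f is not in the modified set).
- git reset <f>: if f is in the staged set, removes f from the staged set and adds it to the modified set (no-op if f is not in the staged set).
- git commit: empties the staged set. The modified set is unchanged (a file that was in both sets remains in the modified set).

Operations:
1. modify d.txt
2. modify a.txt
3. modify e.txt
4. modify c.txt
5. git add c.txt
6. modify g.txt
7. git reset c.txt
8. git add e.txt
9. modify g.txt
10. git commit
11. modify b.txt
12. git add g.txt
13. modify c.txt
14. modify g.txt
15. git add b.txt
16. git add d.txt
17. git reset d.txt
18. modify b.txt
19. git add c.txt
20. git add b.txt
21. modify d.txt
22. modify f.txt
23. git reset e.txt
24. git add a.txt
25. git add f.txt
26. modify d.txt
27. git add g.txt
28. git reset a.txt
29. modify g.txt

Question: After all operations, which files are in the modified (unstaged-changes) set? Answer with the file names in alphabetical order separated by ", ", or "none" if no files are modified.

After op 1 (modify d.txt): modified={d.txt} staged={none}
After op 2 (modify a.txt): modified={a.txt, d.txt} staged={none}
After op 3 (modify e.txt): modified={a.txt, d.txt, e.txt} staged={none}
After op 4 (modify c.txt): modified={a.txt, c.txt, d.txt, e.txt} staged={none}
After op 5 (git add c.txt): modified={a.txt, d.txt, e.txt} staged={c.txt}
After op 6 (modify g.txt): modified={a.txt, d.txt, e.txt, g.txt} staged={c.txt}
After op 7 (git reset c.txt): modified={a.txt, c.txt, d.txt, e.txt, g.txt} staged={none}
After op 8 (git add e.txt): modified={a.txt, c.txt, d.txt, g.txt} staged={e.txt}
After op 9 (modify g.txt): modified={a.txt, c.txt, d.txt, g.txt} staged={e.txt}
After op 10 (git commit): modified={a.txt, c.txt, d.txt, g.txt} staged={none}
After op 11 (modify b.txt): modified={a.txt, b.txt, c.txt, d.txt, g.txt} staged={none}
After op 12 (git add g.txt): modified={a.txt, b.txt, c.txt, d.txt} staged={g.txt}
After op 13 (modify c.txt): modified={a.txt, b.txt, c.txt, d.txt} staged={g.txt}
After op 14 (modify g.txt): modified={a.txt, b.txt, c.txt, d.txt, g.txt} staged={g.txt}
After op 15 (git add b.txt): modified={a.txt, c.txt, d.txt, g.txt} staged={b.txt, g.txt}
After op 16 (git add d.txt): modified={a.txt, c.txt, g.txt} staged={b.txt, d.txt, g.txt}
After op 17 (git reset d.txt): modified={a.txt, c.txt, d.txt, g.txt} staged={b.txt, g.txt}
After op 18 (modify b.txt): modified={a.txt, b.txt, c.txt, d.txt, g.txt} staged={b.txt, g.txt}
After op 19 (git add c.txt): modified={a.txt, b.txt, d.txt, g.txt} staged={b.txt, c.txt, g.txt}
After op 20 (git add b.txt): modified={a.txt, d.txt, g.txt} staged={b.txt, c.txt, g.txt}
After op 21 (modify d.txt): modified={a.txt, d.txt, g.txt} staged={b.txt, c.txt, g.txt}
After op 22 (modify f.txt): modified={a.txt, d.txt, f.txt, g.txt} staged={b.txt, c.txt, g.txt}
After op 23 (git reset e.txt): modified={a.txt, d.txt, f.txt, g.txt} staged={b.txt, c.txt, g.txt}
After op 24 (git add a.txt): modified={d.txt, f.txt, g.txt} staged={a.txt, b.txt, c.txt, g.txt}
After op 25 (git add f.txt): modified={d.txt, g.txt} staged={a.txt, b.txt, c.txt, f.txt, g.txt}
After op 26 (modify d.txt): modified={d.txt, g.txt} staged={a.txt, b.txt, c.txt, f.txt, g.txt}
After op 27 (git add g.txt): modified={d.txt} staged={a.txt, b.txt, c.txt, f.txt, g.txt}
After op 28 (git reset a.txt): modified={a.txt, d.txt} staged={b.txt, c.txt, f.txt, g.txt}
After op 29 (modify g.txt): modified={a.txt, d.txt, g.txt} staged={b.txt, c.txt, f.txt, g.txt}

Answer: a.txt, d.txt, g.txt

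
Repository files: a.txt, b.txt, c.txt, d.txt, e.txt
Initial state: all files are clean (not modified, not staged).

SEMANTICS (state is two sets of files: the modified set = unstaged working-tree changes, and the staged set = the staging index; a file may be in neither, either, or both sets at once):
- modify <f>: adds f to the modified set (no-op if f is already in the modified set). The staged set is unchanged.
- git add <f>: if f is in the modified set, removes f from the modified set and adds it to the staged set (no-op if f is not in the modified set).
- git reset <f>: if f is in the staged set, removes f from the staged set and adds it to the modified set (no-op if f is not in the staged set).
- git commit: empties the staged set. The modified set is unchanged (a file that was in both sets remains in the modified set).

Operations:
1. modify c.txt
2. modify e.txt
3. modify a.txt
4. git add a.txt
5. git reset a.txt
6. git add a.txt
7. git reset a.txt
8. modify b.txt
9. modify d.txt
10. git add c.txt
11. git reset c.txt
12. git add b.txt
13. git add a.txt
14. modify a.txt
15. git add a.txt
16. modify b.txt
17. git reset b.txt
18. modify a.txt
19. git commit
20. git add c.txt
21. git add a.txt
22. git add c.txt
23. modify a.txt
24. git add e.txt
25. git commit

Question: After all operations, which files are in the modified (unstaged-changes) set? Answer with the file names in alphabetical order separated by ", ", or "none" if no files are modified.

Answer: a.txt, b.txt, d.txt

Derivation:
After op 1 (modify c.txt): modified={c.txt} staged={none}
After op 2 (modify e.txt): modified={c.txt, e.txt} staged={none}
After op 3 (modify a.txt): modified={a.txt, c.txt, e.txt} staged={none}
After op 4 (git add a.txt): modified={c.txt, e.txt} staged={a.txt}
After op 5 (git reset a.txt): modified={a.txt, c.txt, e.txt} staged={none}
After op 6 (git add a.txt): modified={c.txt, e.txt} staged={a.txt}
After op 7 (git reset a.txt): modified={a.txt, c.txt, e.txt} staged={none}
After op 8 (modify b.txt): modified={a.txt, b.txt, c.txt, e.txt} staged={none}
After op 9 (modify d.txt): modified={a.txt, b.txt, c.txt, d.txt, e.txt} staged={none}
After op 10 (git add c.txt): modified={a.txt, b.txt, d.txt, e.txt} staged={c.txt}
After op 11 (git reset c.txt): modified={a.txt, b.txt, c.txt, d.txt, e.txt} staged={none}
After op 12 (git add b.txt): modified={a.txt, c.txt, d.txt, e.txt} staged={b.txt}
After op 13 (git add a.txt): modified={c.txt, d.txt, e.txt} staged={a.txt, b.txt}
After op 14 (modify a.txt): modified={a.txt, c.txt, d.txt, e.txt} staged={a.txt, b.txt}
After op 15 (git add a.txt): modified={c.txt, d.txt, e.txt} staged={a.txt, b.txt}
After op 16 (modify b.txt): modified={b.txt, c.txt, d.txt, e.txt} staged={a.txt, b.txt}
After op 17 (git reset b.txt): modified={b.txt, c.txt, d.txt, e.txt} staged={a.txt}
After op 18 (modify a.txt): modified={a.txt, b.txt, c.txt, d.txt, e.txt} staged={a.txt}
After op 19 (git commit): modified={a.txt, b.txt, c.txt, d.txt, e.txt} staged={none}
After op 20 (git add c.txt): modified={a.txt, b.txt, d.txt, e.txt} staged={c.txt}
After op 21 (git add a.txt): modified={b.txt, d.txt, e.txt} staged={a.txt, c.txt}
After op 22 (git add c.txt): modified={b.txt, d.txt, e.txt} staged={a.txt, c.txt}
After op 23 (modify a.txt): modified={a.txt, b.txt, d.txt, e.txt} staged={a.txt, c.txt}
After op 24 (git add e.txt): modified={a.txt, b.txt, d.txt} staged={a.txt, c.txt, e.txt}
After op 25 (git commit): modified={a.txt, b.txt, d.txt} staged={none}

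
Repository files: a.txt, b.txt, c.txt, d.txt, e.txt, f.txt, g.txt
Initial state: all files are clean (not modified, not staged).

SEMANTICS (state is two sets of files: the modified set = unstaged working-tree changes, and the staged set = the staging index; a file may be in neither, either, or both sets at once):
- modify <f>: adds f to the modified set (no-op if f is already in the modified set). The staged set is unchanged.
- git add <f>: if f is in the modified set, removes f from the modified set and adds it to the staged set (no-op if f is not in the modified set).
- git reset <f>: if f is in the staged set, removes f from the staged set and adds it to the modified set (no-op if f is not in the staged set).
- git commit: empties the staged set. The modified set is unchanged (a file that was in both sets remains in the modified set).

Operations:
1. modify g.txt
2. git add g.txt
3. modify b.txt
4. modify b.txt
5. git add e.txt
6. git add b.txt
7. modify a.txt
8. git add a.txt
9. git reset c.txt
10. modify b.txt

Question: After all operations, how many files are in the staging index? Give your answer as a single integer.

After op 1 (modify g.txt): modified={g.txt} staged={none}
After op 2 (git add g.txt): modified={none} staged={g.txt}
After op 3 (modify b.txt): modified={b.txt} staged={g.txt}
After op 4 (modify b.txt): modified={b.txt} staged={g.txt}
After op 5 (git add e.txt): modified={b.txt} staged={g.txt}
After op 6 (git add b.txt): modified={none} staged={b.txt, g.txt}
After op 7 (modify a.txt): modified={a.txt} staged={b.txt, g.txt}
After op 8 (git add a.txt): modified={none} staged={a.txt, b.txt, g.txt}
After op 9 (git reset c.txt): modified={none} staged={a.txt, b.txt, g.txt}
After op 10 (modify b.txt): modified={b.txt} staged={a.txt, b.txt, g.txt}
Final staged set: {a.txt, b.txt, g.txt} -> count=3

Answer: 3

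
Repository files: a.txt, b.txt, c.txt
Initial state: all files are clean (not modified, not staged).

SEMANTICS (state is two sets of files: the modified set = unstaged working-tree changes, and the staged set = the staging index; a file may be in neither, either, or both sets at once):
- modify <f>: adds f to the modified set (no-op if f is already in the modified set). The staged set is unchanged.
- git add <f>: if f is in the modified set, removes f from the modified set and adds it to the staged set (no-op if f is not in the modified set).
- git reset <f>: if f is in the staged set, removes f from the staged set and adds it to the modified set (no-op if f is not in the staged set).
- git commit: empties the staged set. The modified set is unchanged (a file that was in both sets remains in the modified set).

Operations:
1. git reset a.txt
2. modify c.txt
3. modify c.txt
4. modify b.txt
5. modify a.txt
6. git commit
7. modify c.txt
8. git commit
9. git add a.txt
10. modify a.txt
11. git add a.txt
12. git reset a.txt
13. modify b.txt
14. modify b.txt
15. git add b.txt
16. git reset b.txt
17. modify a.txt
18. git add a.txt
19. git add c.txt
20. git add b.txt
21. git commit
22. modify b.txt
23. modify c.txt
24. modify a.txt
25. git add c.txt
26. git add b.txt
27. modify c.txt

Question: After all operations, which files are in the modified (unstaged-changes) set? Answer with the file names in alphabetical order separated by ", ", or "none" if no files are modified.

Answer: a.txt, c.txt

Derivation:
After op 1 (git reset a.txt): modified={none} staged={none}
After op 2 (modify c.txt): modified={c.txt} staged={none}
After op 3 (modify c.txt): modified={c.txt} staged={none}
After op 4 (modify b.txt): modified={b.txt, c.txt} staged={none}
After op 5 (modify a.txt): modified={a.txt, b.txt, c.txt} staged={none}
After op 6 (git commit): modified={a.txt, b.txt, c.txt} staged={none}
After op 7 (modify c.txt): modified={a.txt, b.txt, c.txt} staged={none}
After op 8 (git commit): modified={a.txt, b.txt, c.txt} staged={none}
After op 9 (git add a.txt): modified={b.txt, c.txt} staged={a.txt}
After op 10 (modify a.txt): modified={a.txt, b.txt, c.txt} staged={a.txt}
After op 11 (git add a.txt): modified={b.txt, c.txt} staged={a.txt}
After op 12 (git reset a.txt): modified={a.txt, b.txt, c.txt} staged={none}
After op 13 (modify b.txt): modified={a.txt, b.txt, c.txt} staged={none}
After op 14 (modify b.txt): modified={a.txt, b.txt, c.txt} staged={none}
After op 15 (git add b.txt): modified={a.txt, c.txt} staged={b.txt}
After op 16 (git reset b.txt): modified={a.txt, b.txt, c.txt} staged={none}
After op 17 (modify a.txt): modified={a.txt, b.txt, c.txt} staged={none}
After op 18 (git add a.txt): modified={b.txt, c.txt} staged={a.txt}
After op 19 (git add c.txt): modified={b.txt} staged={a.txt, c.txt}
After op 20 (git add b.txt): modified={none} staged={a.txt, b.txt, c.txt}
After op 21 (git commit): modified={none} staged={none}
After op 22 (modify b.txt): modified={b.txt} staged={none}
After op 23 (modify c.txt): modified={b.txt, c.txt} staged={none}
After op 24 (modify a.txt): modified={a.txt, b.txt, c.txt} staged={none}
After op 25 (git add c.txt): modified={a.txt, b.txt} staged={c.txt}
After op 26 (git add b.txt): modified={a.txt} staged={b.txt, c.txt}
After op 27 (modify c.txt): modified={a.txt, c.txt} staged={b.txt, c.txt}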